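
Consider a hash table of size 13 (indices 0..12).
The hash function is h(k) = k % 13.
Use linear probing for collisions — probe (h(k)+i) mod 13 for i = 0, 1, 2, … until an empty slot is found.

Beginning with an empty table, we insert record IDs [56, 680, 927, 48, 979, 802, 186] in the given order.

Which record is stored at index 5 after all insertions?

56: h=4 → slot 4
680: h=4, probe 4,5 → slot 5
927: h=4, probe 4,5,6 → slot 6
48: h=9 → slot 9
979: h=4, probe 4,5,6,7 → slot 7
802: h=9, probe 9,10 → slot 10
186: h=4, probe 4,5,6,7,8 → slot 8
Table: [., ., ., ., 56, 680, 927, 979, 186, 48, 802, ., .]

680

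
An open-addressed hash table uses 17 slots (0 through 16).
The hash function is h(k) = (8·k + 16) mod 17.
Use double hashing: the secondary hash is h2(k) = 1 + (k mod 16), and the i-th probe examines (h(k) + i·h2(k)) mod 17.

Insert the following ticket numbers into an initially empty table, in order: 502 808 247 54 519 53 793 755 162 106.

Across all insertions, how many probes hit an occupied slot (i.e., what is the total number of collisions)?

8

502: h=3 → slot 3
808: h=3, h2=9, probe 3,12 → slot 12
247: h=3, h2=8, probe 3,11 → slot 11
54: h=6 → slot 6
519: h=3, h2=8, probe 3,11,2 → slot 2
53: h=15 → slot 15
793: h=2, h2=10, probe 2,12,5 → slot 5
755: h=4 → slot 4
162: h=3, h2=3, probe 3,6,9 → slot 9
106: h=14 → slot 14
Table: [-, -, 519, 502, 755, 793, 54, -, -, 162, -, 247, 808, -, 106, 53, -]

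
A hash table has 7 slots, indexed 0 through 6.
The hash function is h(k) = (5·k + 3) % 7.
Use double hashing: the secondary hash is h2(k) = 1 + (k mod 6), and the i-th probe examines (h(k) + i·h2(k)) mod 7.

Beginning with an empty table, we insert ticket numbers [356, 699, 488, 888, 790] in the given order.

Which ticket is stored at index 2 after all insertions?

699

356: h=5 => slot 5
699: h=5, h2=4, probe 5,2 => slot 2
488: h=0 => slot 0
888: h=5, h2=1, probe 5,6 => slot 6
790: h=5, h2=5, probe 5,3 => slot 3
Table: [488, —, 699, 790, —, 356, 888]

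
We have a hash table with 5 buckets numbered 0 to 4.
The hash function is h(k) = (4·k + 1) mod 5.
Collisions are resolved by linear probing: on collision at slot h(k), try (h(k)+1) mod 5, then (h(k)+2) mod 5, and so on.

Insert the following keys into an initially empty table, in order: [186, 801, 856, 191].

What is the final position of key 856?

186 hashes to 0; slot 0 is free -> place at 0.
801 hashes to 0; 0 taken -> place at 1.
856 hashes to 0; 0,1 taken -> place at 2.
191 hashes to 0; 0,1,2 taken -> place at 3.
Table: [186, 801, 856, 191, —]

2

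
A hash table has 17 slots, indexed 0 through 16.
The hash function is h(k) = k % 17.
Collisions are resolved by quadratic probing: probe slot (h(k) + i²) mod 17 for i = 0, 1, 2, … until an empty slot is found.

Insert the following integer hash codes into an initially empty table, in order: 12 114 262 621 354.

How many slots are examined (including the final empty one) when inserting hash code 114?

2

12: h=12 => slot 12
114: h=12, probe 12,13 => slot 13
262: h=7 => slot 7
621: h=9 => slot 9
354: h=14 => slot 14
Table: [—, —, —, —, —, —, —, 262, —, 621, —, —, 12, 114, 354, —, —]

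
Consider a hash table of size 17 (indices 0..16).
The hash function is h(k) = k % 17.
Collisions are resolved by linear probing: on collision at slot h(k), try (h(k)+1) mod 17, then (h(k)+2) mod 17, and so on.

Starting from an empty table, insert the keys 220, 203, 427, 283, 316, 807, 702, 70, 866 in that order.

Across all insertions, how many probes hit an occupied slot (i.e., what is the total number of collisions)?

4

220 hashes to 16; slot 16 is free -> place at 16.
203 hashes to 16; 16 taken -> place at 0.
427 hashes to 2; slot 2 is free -> place at 2.
283 hashes to 11; slot 11 is free -> place at 11.
316 hashes to 10; slot 10 is free -> place at 10.
807 hashes to 8; slot 8 is free -> place at 8.
702 hashes to 5; slot 5 is free -> place at 5.
70 hashes to 2; 2 taken -> place at 3.
866 hashes to 16; 16,0 taken -> place at 1.
Table: [203, 866, 427, 70, _, 702, _, _, 807, _, 316, 283, _, _, _, _, 220]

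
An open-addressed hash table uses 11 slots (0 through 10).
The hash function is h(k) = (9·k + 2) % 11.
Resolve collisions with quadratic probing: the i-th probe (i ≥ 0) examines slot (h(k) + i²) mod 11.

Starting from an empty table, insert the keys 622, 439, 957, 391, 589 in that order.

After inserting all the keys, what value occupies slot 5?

391

622: h=1 -> slot 1
439: h=4 -> slot 4
957: h=2 -> slot 2
391: h=1, probe 1,2,5 -> slot 5
589: h=1, probe 1,2,5,10 -> slot 10
Table: [-, 622, 957, -, 439, 391, -, -, -, -, 589]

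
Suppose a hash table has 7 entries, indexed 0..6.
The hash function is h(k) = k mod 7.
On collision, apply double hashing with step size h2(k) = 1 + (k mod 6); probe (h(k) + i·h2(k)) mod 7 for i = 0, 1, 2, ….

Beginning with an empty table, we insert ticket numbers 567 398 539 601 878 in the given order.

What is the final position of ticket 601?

1

567: h=0 -> slot 0
398: h=6 -> slot 6
539: h=0, h2=6, probe 0,6,5 -> slot 5
601: h=6, h2=2, probe 6,1 -> slot 1
878: h=3 -> slot 3
Table: [567, 601, _, 878, _, 539, 398]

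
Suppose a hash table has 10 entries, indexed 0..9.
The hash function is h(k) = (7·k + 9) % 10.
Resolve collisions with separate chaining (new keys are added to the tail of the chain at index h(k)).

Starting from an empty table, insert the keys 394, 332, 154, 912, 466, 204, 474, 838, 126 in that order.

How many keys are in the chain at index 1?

Insert 394: h=7, bucket 7 empty -> new chain.
Insert 332: h=3, bucket 3 empty -> new chain.
Insert 154: h=7, bucket 7 nonempty -> append to chain.
Insert 912: h=3, bucket 3 nonempty -> append to chain.
Insert 466: h=1, bucket 1 empty -> new chain.
Insert 204: h=7, bucket 7 nonempty -> append to chain.
Insert 474: h=7, bucket 7 nonempty -> append to chain.
Insert 838: h=5, bucket 5 empty -> new chain.
Insert 126: h=1, bucket 1 nonempty -> append to chain.
Final buckets:
0: -
1: 466 -> 126
2: -
3: 332 -> 912
4: -
5: 838
6: -
7: 394 -> 154 -> 204 -> 474
8: -
9: -

2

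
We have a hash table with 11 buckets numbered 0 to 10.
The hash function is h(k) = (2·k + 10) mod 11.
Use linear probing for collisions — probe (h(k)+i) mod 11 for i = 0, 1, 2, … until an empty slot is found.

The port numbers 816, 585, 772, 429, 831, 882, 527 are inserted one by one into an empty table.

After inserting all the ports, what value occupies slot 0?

831

816: h=3 => slot 3
585: h=3, probe 3,4 => slot 4
772: h=3, probe 3,4,5 => slot 5
429: h=10 => slot 10
831: h=0 => slot 0
882: h=3, probe 3,4,5,6 => slot 6
527: h=8 => slot 8
Table: [831, ., ., 816, 585, 772, 882, ., 527, ., 429]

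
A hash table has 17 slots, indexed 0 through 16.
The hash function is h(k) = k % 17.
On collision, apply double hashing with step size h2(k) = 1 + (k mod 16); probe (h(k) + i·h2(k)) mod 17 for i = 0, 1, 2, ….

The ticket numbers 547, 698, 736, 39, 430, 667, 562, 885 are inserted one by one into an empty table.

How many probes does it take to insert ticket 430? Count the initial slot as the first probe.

547: h=3 → slot 3
698: h=1 → slot 1
736: h=5 → slot 5
39: h=5, h2=8, probe 5,13 → slot 13
430: h=5, h2=15, probe 5,3,1,16 → slot 16
667: h=4 → slot 4
562: h=1, h2=3, probe 1,4,7 → slot 7
885: h=1, h2=6, probe 1,7,13,2 → slot 2
Table: [-, 698, 885, 547, 667, 736, -, 562, -, -, -, -, -, 39, -, -, 430]

4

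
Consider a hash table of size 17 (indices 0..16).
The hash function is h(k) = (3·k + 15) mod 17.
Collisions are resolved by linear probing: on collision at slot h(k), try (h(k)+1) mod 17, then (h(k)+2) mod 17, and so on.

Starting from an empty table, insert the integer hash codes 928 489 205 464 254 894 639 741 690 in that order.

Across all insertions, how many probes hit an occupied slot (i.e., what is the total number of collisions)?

18

928 hashes to 11; slot 11 is free → place at 11.
489 hashes to 3; slot 3 is free → place at 3.
205 hashes to 1; slot 1 is free → place at 1.
464 hashes to 13; slot 13 is free → place at 13.
254 hashes to 12; slot 12 is free → place at 12.
894 hashes to 11; 11,12,13 taken → place at 14.
639 hashes to 11; 11,12,13,14 taken → place at 15.
741 hashes to 11; 11,12,13,14,15 taken → place at 16.
690 hashes to 11; 11,12,13,14,15,16 taken → place at 0.
Table: [690, 205, —, 489, —, —, —, —, —, —, —, 928, 254, 464, 894, 639, 741]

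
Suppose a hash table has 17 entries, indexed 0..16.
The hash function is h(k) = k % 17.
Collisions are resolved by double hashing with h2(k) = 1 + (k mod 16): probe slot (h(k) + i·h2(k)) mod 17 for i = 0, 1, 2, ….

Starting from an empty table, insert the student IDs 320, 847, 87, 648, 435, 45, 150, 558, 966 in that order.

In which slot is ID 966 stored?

1

320 hashes to 14; slot 14 is free -> place at 14.
847 hashes to 14, h2=16; 14 taken -> place at 13.
87 hashes to 2; slot 2 is free -> place at 2.
648 hashes to 2, h2=9; 2 taken -> place at 11.
435 hashes to 10; slot 10 is free -> place at 10.
45 hashes to 11, h2=14; 11 taken -> place at 8.
150 hashes to 14, h2=7; 14 taken -> place at 4.
558 hashes to 14, h2=15; 14 taken -> place at 12.
966 hashes to 14, h2=7; 14,4,11 taken -> place at 1.
Table: [-, 966, 87, -, 150, -, -, -, 45, -, 435, 648, 558, 847, 320, -, -]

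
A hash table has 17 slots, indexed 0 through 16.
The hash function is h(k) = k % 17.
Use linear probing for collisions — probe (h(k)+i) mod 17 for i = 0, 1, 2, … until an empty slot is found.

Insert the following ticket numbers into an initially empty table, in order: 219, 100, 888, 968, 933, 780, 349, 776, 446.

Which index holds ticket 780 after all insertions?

2

Insert 219: h=15, slot 15 empty -> index 15.
Insert 100: h=15, slot 15 occupied -> index 16.
Insert 888: h=4, slot 4 empty -> index 4.
Insert 968: h=16, slot 16 occupied -> index 0.
Insert 933: h=15, slots 15,16,0 occupied -> index 1.
Insert 780: h=15, slots 15,16,0,1 occupied -> index 2.
Insert 349: h=9, slot 9 empty -> index 9.
Insert 776: h=11, slot 11 empty -> index 11.
Insert 446: h=4, slot 4 occupied -> index 5.
Table: [968, 933, 780, —, 888, 446, —, —, —, 349, —, 776, —, —, —, 219, 100]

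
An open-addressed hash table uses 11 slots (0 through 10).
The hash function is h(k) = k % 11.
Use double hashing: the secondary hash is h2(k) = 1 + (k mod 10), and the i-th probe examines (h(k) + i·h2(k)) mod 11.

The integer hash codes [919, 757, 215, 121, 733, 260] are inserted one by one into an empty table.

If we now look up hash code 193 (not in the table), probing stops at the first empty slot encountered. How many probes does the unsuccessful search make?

2

919 hashes to 6; slot 6 is free => place at 6.
757 hashes to 9; slot 9 is free => place at 9.
215 hashes to 6, h2=6; 6 taken => place at 1.
121 hashes to 0; slot 0 is free => place at 0.
733 hashes to 7; slot 7 is free => place at 7.
260 hashes to 7, h2=1; 7 taken => place at 8.
Table: [121, 215, _, _, _, _, 919, 733, 260, 757, _]
Lookup 193: h=6, h2=4, probe 6,10 → slot 10 empty, not found.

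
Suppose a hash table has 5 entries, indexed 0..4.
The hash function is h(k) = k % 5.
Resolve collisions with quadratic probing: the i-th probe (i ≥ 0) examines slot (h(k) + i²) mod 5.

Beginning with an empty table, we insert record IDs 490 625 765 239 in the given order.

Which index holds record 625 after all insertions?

Insert 490: h=0, slot 0 empty → index 0.
Insert 625: h=0, slot 0 occupied → index 1.
Insert 765: h=0, slots 0,1 occupied → index 4.
Insert 239: h=4, slots 4,0 occupied → index 3.
Table: [490, 625, _, 239, 765]

1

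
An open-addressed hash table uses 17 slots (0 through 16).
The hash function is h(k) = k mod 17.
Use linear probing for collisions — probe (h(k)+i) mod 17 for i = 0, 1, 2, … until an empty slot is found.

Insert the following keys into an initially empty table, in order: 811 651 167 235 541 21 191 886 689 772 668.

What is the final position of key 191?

Insert 811: h=12, slot 12 empty -> index 12.
Insert 651: h=5, slot 5 empty -> index 5.
Insert 167: h=14, slot 14 empty -> index 14.
Insert 235: h=14, slot 14 occupied -> index 15.
Insert 541: h=14, slots 14,15 occupied -> index 16.
Insert 21: h=4, slot 4 empty -> index 4.
Insert 191: h=4, slots 4,5 occupied -> index 6.
Insert 886: h=2, slot 2 empty -> index 2.
Insert 689: h=9, slot 9 empty -> index 9.
Insert 772: h=7, slot 7 empty -> index 7.
Insert 668: h=5, slots 5,6,7 occupied -> index 8.
Table: [_, _, 886, _, 21, 651, 191, 772, 668, 689, _, _, 811, _, 167, 235, 541]

6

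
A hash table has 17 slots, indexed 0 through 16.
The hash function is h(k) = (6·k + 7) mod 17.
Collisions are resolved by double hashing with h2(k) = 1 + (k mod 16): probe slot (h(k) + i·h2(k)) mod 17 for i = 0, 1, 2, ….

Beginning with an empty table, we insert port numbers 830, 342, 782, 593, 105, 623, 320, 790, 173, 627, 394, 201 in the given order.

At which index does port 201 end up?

830 hashes to 6; slot 6 is free -> place at 6.
342 hashes to 2; slot 2 is free -> place at 2.
782 hashes to 7; slot 7 is free -> place at 7.
593 hashes to 12; slot 12 is free -> place at 12.
105 hashes to 8; slot 8 is free -> place at 8.
623 hashes to 5; slot 5 is free -> place at 5.
320 hashes to 6, h2=1; 6,7,8 taken -> place at 9.
790 hashes to 4; slot 4 is free -> place at 4.
173 hashes to 8, h2=14; 8,5,2 taken -> place at 16.
627 hashes to 12, h2=4; 12,16 taken -> place at 3.
394 hashes to 8, h2=11; 8,2 taken -> place at 13.
201 hashes to 6, h2=10; 6,16,9,2,12,5 taken -> place at 15.
Table: [., ., 342, 627, 790, 623, 830, 782, 105, 320, ., ., 593, 394, ., 201, 173]

15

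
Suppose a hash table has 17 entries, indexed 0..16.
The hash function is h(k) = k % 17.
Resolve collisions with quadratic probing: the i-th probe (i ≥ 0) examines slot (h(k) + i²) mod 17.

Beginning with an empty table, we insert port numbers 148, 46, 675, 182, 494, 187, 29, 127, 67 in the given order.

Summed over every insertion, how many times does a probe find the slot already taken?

12

Insert 148: h=12, slot 12 empty → index 12.
Insert 46: h=12, slot 12 occupied → index 13.
Insert 675: h=12, slots 12,13 occupied → index 16.
Insert 182: h=12, slots 12,13,16 occupied → index 4.
Insert 494: h=1, slot 1 empty → index 1.
Insert 187: h=0, slot 0 empty → index 0.
Insert 29: h=12, slots 12,13,16,4 occupied → index 11.
Insert 127: h=8, slot 8 empty → index 8.
Insert 67: h=16, slots 16,0 occupied → index 3.
Table: [187, 494, -, 67, 182, -, -, -, 127, -, -, 29, 148, 46, -, -, 675]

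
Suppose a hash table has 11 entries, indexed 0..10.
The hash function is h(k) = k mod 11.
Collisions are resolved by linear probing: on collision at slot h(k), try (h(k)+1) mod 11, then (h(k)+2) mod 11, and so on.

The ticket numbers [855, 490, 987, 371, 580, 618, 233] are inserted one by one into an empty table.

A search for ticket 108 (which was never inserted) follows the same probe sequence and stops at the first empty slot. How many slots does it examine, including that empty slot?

855: h=8 -> slot 8
490: h=6 -> slot 6
987: h=8, probe 8,9 -> slot 9
371: h=8, probe 8,9,10 -> slot 10
580: h=8, probe 8,9,10,0 -> slot 0
618: h=2 -> slot 2
233: h=2, probe 2,3 -> slot 3
Table: [580, ∅, 618, 233, ∅, ∅, 490, ∅, 855, 987, 371]
Lookup 108: h=9, probe 9,10,0,1 → slot 1 empty, not found.

4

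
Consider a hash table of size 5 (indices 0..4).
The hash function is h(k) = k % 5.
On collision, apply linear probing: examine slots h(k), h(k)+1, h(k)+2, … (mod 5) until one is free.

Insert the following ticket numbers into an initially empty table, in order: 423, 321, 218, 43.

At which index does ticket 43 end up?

423: h=3 -> slot 3
321: h=1 -> slot 1
218: h=3, probe 3,4 -> slot 4
43: h=3, probe 3,4,0 -> slot 0
Table: [43, 321, —, 423, 218]

0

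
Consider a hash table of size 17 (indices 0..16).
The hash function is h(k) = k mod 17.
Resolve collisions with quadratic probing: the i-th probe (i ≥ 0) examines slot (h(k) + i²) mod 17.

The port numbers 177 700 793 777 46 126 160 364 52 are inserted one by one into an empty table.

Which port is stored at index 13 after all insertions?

46

Insert 177: h=7, slot 7 empty => index 7.
Insert 700: h=3, slot 3 empty => index 3.
Insert 793: h=11, slot 11 empty => index 11.
Insert 777: h=12, slot 12 empty => index 12.
Insert 46: h=12, slot 12 occupied => index 13.
Insert 126: h=7, slot 7 occupied => index 8.
Insert 160: h=7, slots 7,8,11 occupied => index 16.
Insert 364: h=7, slots 7,8,11,16 occupied => index 6.
Insert 52: h=1, slot 1 empty => index 1.
Table: [-, 52, -, 700, -, -, 364, 177, 126, -, -, 793, 777, 46, -, -, 160]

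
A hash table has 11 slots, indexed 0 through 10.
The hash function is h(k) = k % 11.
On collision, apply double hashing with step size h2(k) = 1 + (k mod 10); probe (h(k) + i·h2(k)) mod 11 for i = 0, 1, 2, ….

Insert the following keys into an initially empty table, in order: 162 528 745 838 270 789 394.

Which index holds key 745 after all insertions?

3

Insert 162: h=8, slot 8 empty => index 8.
Insert 528: h=0, slot 0 empty => index 0.
Insert 745: h=8, h2=6, slot 8 occupied => index 3.
Insert 838: h=2, slot 2 empty => index 2.
Insert 270: h=6, slot 6 empty => index 6.
Insert 789: h=8, h2=10, slot 8 occupied => index 7.
Insert 394: h=9, slot 9 empty => index 9.
Table: [528, ∅, 838, 745, ∅, ∅, 270, 789, 162, 394, ∅]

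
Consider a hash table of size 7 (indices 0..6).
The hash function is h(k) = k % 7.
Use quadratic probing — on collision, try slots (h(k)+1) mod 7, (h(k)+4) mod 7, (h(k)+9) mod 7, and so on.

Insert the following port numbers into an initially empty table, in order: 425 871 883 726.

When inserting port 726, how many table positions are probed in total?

2

Insert 425: h=5, slot 5 empty → index 5.
Insert 871: h=3, slot 3 empty → index 3.
Insert 883: h=1, slot 1 empty → index 1.
Insert 726: h=5, slot 5 occupied → index 6.
Table: [∅, 883, ∅, 871, ∅, 425, 726]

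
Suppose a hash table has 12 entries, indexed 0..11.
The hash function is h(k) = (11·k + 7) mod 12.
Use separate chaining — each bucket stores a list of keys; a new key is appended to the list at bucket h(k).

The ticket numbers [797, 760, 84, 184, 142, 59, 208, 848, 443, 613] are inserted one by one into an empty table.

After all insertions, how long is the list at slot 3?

797 -> bucket 2
760 -> bucket 3
84 -> bucket 7
184 -> bucket 3 (collision)
142 -> bucket 9
59 -> bucket 8
208 -> bucket 3 (collision)
848 -> bucket 11
443 -> bucket 8 (collision)
613 -> bucket 6
Final buckets:
0: ∅
1: ∅
2: 797
3: 760 -> 184 -> 208
4: ∅
5: ∅
6: 613
7: 84
8: 59 -> 443
9: 142
10: ∅
11: 848

3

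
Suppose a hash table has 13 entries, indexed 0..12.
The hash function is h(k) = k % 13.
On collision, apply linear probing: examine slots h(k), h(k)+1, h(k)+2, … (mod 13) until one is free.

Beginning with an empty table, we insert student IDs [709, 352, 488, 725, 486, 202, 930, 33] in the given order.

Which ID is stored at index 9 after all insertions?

202

Insert 709: h=7, slot 7 empty -> index 7.
Insert 352: h=1, slot 1 empty -> index 1.
Insert 488: h=7, slot 7 occupied -> index 8.
Insert 725: h=10, slot 10 empty -> index 10.
Insert 486: h=5, slot 5 empty -> index 5.
Insert 202: h=7, slots 7,8 occupied -> index 9.
Insert 930: h=7, slots 7,8,9,10 occupied -> index 11.
Insert 33: h=7, slots 7,8,9,10,11 occupied -> index 12.
Table: [∅, 352, ∅, ∅, ∅, 486, ∅, 709, 488, 202, 725, 930, 33]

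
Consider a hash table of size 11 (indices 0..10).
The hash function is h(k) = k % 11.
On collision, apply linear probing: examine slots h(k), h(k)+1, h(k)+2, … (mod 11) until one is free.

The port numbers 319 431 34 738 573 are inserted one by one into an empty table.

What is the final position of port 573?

4

Insert 319: h=0, slot 0 empty -> index 0.
Insert 431: h=2, slot 2 empty -> index 2.
Insert 34: h=1, slot 1 empty -> index 1.
Insert 738: h=1, slots 1,2 occupied -> index 3.
Insert 573: h=1, slots 1,2,3 occupied -> index 4.
Table: [319, 34, 431, 738, 573, ., ., ., ., ., .]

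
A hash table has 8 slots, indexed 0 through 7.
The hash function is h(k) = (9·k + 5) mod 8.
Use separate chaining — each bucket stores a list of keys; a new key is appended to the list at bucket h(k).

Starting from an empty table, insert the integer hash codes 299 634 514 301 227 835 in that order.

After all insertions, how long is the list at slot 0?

3

Insert 299: h=0, bucket 0 empty → new chain.
Insert 634: h=7, bucket 7 empty → new chain.
Insert 514: h=7, bucket 7 nonempty → append to chain.
Insert 301: h=2, bucket 2 empty → new chain.
Insert 227: h=0, bucket 0 nonempty → append to chain.
Insert 835: h=0, bucket 0 nonempty → append to chain.
Final buckets:
0: 299 -> 227 -> 835
1: ∅
2: 301
3: ∅
4: ∅
5: ∅
6: ∅
7: 634 -> 514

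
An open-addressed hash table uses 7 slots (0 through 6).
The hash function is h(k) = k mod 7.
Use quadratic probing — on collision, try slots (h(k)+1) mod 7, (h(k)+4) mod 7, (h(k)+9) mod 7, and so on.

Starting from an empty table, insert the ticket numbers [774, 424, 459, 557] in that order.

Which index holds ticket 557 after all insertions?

774: h=4 => slot 4
424: h=4, probe 4,5 => slot 5
459: h=4, probe 4,5,1 => slot 1
557: h=4, probe 4,5,1,6 => slot 6
Table: [-, 459, -, -, 774, 424, 557]

6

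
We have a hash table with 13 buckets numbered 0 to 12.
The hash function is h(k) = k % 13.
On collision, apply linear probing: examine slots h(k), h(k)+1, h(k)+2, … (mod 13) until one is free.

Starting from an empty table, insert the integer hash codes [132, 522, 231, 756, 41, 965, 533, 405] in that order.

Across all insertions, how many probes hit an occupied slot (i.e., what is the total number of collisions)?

Insert 132: h=2, slot 2 empty => index 2.
Insert 522: h=2, slot 2 occupied => index 3.
Insert 231: h=10, slot 10 empty => index 10.
Insert 756: h=2, slots 2,3 occupied => index 4.
Insert 41: h=2, slots 2,3,4 occupied => index 5.
Insert 965: h=3, slots 3,4,5 occupied => index 6.
Insert 533: h=0, slot 0 empty => index 0.
Insert 405: h=2, slots 2,3,4,5,6 occupied => index 7.
Table: [533, ∅, 132, 522, 756, 41, 965, 405, ∅, ∅, 231, ∅, ∅]

14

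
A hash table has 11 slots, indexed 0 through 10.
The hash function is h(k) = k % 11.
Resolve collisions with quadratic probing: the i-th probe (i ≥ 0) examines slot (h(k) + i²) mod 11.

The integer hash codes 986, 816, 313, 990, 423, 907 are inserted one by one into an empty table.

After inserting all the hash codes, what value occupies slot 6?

423

986: h=7 → slot 7
816: h=2 → slot 2
313: h=5 → slot 5
990: h=0 → slot 0
423: h=5, probe 5,6 → slot 6
907: h=5, probe 5,6,9 → slot 9
Table: [990, ., 816, ., ., 313, 423, 986, ., 907, .]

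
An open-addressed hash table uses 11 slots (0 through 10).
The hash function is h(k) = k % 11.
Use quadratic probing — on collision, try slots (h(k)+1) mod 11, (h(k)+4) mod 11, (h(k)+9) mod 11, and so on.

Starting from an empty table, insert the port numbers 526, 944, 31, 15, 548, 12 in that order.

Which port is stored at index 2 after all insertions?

31

Insert 526: h=9, slot 9 empty → index 9.
Insert 944: h=9, slot 9 occupied → index 10.
Insert 31: h=9, slots 9,10 occupied → index 2.
Insert 15: h=4, slot 4 empty → index 4.
Insert 548: h=9, slots 9,10,2 occupied → index 7.
Insert 12: h=1, slot 1 empty → index 1.
Table: [_, 12, 31, _, 15, _, _, 548, _, 526, 944]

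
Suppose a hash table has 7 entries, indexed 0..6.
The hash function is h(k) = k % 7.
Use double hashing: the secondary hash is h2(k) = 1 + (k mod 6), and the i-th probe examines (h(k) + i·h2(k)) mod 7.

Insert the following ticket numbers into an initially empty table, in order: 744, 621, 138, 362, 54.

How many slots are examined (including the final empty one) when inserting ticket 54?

Insert 744: h=2, slot 2 empty → index 2.
Insert 621: h=5, slot 5 empty → index 5.
Insert 138: h=5, h2=1, slot 5 occupied → index 6.
Insert 362: h=5, h2=3, slot 5 occupied → index 1.
Insert 54: h=5, h2=1, slots 5,6 occupied → index 0.
Table: [54, 362, 744, —, —, 621, 138]

3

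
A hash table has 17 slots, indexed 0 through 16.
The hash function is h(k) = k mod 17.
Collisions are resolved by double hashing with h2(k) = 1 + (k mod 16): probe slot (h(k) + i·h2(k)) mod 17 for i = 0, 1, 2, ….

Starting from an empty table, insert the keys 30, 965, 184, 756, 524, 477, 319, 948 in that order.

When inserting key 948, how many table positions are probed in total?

3

30: h=13 -> slot 13
965: h=13, h2=6, probe 13,2 -> slot 2
184: h=14 -> slot 14
756: h=8 -> slot 8
524: h=14, h2=13, probe 14,10 -> slot 10
477: h=1 -> slot 1
319: h=13, h2=16, probe 13,12 -> slot 12
948: h=13, h2=5, probe 13,1,6 -> slot 6
Table: [., 477, 965, ., ., ., 948, ., 756, ., 524, ., 319, 30, 184, ., .]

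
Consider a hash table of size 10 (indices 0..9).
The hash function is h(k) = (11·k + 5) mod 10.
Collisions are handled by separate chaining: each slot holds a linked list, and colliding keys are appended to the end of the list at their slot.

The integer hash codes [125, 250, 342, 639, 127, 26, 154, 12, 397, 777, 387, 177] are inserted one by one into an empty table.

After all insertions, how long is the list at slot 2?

125 → bucket 0
250 → bucket 5
342 → bucket 7
639 → bucket 4
127 → bucket 2
26 → bucket 1
154 → bucket 9
12 → bucket 7 (collision)
397 → bucket 2 (collision)
777 → bucket 2 (collision)
387 → bucket 2 (collision)
177 → bucket 2 (collision)
Final buckets:
0: 125
1: 26
2: 127 -> 397 -> 777 -> 387 -> 177
3: ∅
4: 639
5: 250
6: ∅
7: 342 -> 12
8: ∅
9: 154

5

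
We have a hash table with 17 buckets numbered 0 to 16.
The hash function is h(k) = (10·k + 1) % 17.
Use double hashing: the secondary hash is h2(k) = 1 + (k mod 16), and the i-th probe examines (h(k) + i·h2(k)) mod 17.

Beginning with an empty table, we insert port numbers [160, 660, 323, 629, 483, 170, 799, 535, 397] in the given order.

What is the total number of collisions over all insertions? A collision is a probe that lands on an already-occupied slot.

160 hashes to 3; slot 3 is free -> place at 3.
660 hashes to 5; slot 5 is free -> place at 5.
323 hashes to 1; slot 1 is free -> place at 1.
629 hashes to 1, h2=6; 1 taken -> place at 7.
483 hashes to 3, h2=4; 3,7 taken -> place at 11.
170 hashes to 1, h2=11; 1 taken -> place at 12.
799 hashes to 1, h2=16; 1 taken -> place at 0.
535 hashes to 13; slot 13 is free -> place at 13.
397 hashes to 10; slot 10 is free -> place at 10.
Table: [799, 323, -, 160, -, 660, -, 629, -, -, 397, 483, 170, 535, -, -, -]

5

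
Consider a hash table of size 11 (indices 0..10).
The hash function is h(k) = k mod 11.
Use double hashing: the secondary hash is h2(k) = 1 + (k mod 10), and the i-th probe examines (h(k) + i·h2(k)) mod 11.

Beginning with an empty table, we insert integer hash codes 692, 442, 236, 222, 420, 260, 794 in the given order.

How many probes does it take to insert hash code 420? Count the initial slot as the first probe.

692: h=10 -> slot 10
442: h=2 -> slot 2
236: h=5 -> slot 5
222: h=2, h2=3, probe 2,5,8 -> slot 8
420: h=2, h2=1, probe 2,3 -> slot 3
260: h=7 -> slot 7
794: h=2, h2=5, probe 2,7,1 -> slot 1
Table: [., 794, 442, 420, ., 236, ., 260, 222, ., 692]

2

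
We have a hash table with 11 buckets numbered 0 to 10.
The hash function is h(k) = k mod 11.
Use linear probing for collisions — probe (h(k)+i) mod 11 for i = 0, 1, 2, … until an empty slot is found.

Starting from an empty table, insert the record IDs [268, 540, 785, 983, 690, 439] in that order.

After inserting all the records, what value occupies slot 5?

268: h=4 → slot 4
540: h=1 → slot 1
785: h=4, probe 4,5 → slot 5
983: h=4, probe 4,5,6 → slot 6
690: h=8 → slot 8
439: h=10 → slot 10
Table: [-, 540, -, -, 268, 785, 983, -, 690, -, 439]

785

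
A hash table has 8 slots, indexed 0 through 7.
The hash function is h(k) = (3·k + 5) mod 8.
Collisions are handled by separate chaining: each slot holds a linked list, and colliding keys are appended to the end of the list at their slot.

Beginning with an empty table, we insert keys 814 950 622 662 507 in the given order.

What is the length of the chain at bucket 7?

4

814 -> bucket 7
950 -> bucket 7 (collision)
622 -> bucket 7 (collision)
662 -> bucket 7 (collision)
507 -> bucket 6
Final buckets:
0: -
1: -
2: -
3: -
4: -
5: -
6: 507
7: 814 -> 950 -> 622 -> 662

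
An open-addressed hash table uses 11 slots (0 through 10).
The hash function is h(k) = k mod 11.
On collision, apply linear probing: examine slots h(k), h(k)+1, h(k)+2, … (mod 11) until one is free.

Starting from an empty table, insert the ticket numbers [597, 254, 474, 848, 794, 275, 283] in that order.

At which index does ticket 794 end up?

597 hashes to 3; slot 3 is free -> place at 3.
254 hashes to 1; slot 1 is free -> place at 1.
474 hashes to 1; 1 taken -> place at 2.
848 hashes to 1; 1,2,3 taken -> place at 4.
794 hashes to 2; 2,3,4 taken -> place at 5.
275 hashes to 0; slot 0 is free -> place at 0.
283 hashes to 8; slot 8 is free -> place at 8.
Table: [275, 254, 474, 597, 848, 794, ∅, ∅, 283, ∅, ∅]

5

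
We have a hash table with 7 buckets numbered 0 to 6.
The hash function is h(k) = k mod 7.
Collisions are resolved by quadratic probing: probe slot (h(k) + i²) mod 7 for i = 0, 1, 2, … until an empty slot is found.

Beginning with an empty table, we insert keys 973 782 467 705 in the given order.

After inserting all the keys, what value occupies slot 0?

973: h=0 → slot 0
782: h=5 → slot 5
467: h=5, probe 5,6 → slot 6
705: h=5, probe 5,6,2 → slot 2
Table: [973, ∅, 705, ∅, ∅, 782, 467]

973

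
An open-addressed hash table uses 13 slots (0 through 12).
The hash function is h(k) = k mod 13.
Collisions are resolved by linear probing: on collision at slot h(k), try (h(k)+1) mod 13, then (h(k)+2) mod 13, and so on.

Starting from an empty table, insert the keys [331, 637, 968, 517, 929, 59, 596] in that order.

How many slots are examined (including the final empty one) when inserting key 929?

331: h=6 => slot 6
637: h=0 => slot 0
968: h=6, probe 6,7 => slot 7
517: h=10 => slot 10
929: h=6, probe 6,7,8 => slot 8
59: h=7, probe 7,8,9 => slot 9
596: h=11 => slot 11
Table: [637, ., ., ., ., ., 331, 968, 929, 59, 517, 596, .]

3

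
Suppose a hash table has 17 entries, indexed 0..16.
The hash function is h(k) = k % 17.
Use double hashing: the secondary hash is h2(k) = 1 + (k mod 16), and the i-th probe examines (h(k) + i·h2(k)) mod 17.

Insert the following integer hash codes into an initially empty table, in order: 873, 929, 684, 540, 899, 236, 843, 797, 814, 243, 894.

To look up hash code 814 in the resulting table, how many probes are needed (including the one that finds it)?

873 hashes to 6; slot 6 is free -> place at 6.
929 hashes to 11; slot 11 is free -> place at 11.
684 hashes to 4; slot 4 is free -> place at 4.
540 hashes to 13; slot 13 is free -> place at 13.
899 hashes to 15; slot 15 is free -> place at 15.
236 hashes to 15, h2=13; 15,11 taken -> place at 7.
843 hashes to 10; slot 10 is free -> place at 10.
797 hashes to 15, h2=14; 15 taken -> place at 12.
814 hashes to 15, h2=15; 15,13,11 taken -> place at 9.
243 hashes to 5; slot 5 is free -> place at 5.
894 hashes to 10, h2=15; 10 taken -> place at 8.
Table: [., ., ., ., 684, 243, 873, 236, 894, 814, 843, 929, 797, 540, ., 899, .]
Lookup 814: h=15, h2=15, probe 15,13,11,9 → found at 9.

4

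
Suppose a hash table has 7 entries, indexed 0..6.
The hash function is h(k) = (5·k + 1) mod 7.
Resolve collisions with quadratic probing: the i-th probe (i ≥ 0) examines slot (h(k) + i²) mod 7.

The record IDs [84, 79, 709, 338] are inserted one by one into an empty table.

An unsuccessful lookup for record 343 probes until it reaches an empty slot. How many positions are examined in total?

2

84 hashes to 1; slot 1 is free → place at 1.
79 hashes to 4; slot 4 is free → place at 4.
709 hashes to 4; 4 taken → place at 5.
338 hashes to 4; 4,5,1 taken → place at 6.
Table: [∅, 84, ∅, ∅, 79, 709, 338]
Lookup 343: h=1, probe 1,2 → slot 2 empty, not found.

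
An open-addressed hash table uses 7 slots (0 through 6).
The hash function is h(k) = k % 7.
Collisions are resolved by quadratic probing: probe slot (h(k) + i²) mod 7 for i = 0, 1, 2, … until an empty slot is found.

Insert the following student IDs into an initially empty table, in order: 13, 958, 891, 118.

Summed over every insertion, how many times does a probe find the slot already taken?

13 hashes to 6; slot 6 is free => place at 6.
958 hashes to 6; 6 taken => place at 0.
891 hashes to 2; slot 2 is free => place at 2.
118 hashes to 6; 6,0 taken => place at 3.
Table: [958, —, 891, 118, —, —, 13]

3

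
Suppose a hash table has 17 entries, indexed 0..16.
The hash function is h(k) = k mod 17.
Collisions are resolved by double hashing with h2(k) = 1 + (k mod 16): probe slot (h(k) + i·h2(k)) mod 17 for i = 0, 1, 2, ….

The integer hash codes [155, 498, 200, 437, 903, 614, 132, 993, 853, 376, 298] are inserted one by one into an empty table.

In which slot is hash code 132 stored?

1

155: h=2 -> slot 2
498: h=5 -> slot 5
200: h=13 -> slot 13
437: h=12 -> slot 12
903: h=2, h2=8, probe 2,10 -> slot 10
614: h=2, h2=7, probe 2,9 -> slot 9
132: h=13, h2=5, probe 13,1 -> slot 1
993: h=7 -> slot 7
853: h=3 -> slot 3
376: h=2, h2=9, probe 2,11 -> slot 11
298: h=9, h2=11, probe 9,3,14 -> slot 14
Table: [-, 132, 155, 853, -, 498, -, 993, -, 614, 903, 376, 437, 200, 298, -, -]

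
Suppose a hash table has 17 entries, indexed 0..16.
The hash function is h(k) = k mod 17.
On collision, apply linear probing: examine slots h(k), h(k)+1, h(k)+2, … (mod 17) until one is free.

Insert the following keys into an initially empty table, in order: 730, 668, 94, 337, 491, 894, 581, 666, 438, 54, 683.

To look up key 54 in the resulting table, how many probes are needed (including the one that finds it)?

4

730 hashes to 16; slot 16 is free => place at 16.
668 hashes to 5; slot 5 is free => place at 5.
94 hashes to 9; slot 9 is free => place at 9.
337 hashes to 14; slot 14 is free => place at 14.
491 hashes to 15; slot 15 is free => place at 15.
894 hashes to 10; slot 10 is free => place at 10.
581 hashes to 3; slot 3 is free => place at 3.
666 hashes to 3; 3 taken => place at 4.
438 hashes to 13; slot 13 is free => place at 13.
54 hashes to 3; 3,4,5 taken => place at 6.
683 hashes to 3; 3,4,5,6 taken => place at 7.
Table: [∅, ∅, ∅, 581, 666, 668, 54, 683, ∅, 94, 894, ∅, ∅, 438, 337, 491, 730]
Lookup 54: h=3, probe 3,4,5,6 → found at 6.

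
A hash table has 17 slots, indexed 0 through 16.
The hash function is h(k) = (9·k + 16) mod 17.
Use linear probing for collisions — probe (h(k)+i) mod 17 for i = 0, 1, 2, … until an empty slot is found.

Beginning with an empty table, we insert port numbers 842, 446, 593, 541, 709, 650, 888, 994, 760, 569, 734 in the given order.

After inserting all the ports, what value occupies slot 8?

569

842: h=12 -> slot 12
446: h=1 -> slot 1
593: h=15 -> slot 15
541: h=6 -> slot 6
709: h=5 -> slot 5
650: h=1, probe 1,2 -> slot 2
888: h=1, probe 1,2,3 -> slot 3
994: h=3, probe 3,4 -> slot 4
760: h=5, probe 5,6,7 -> slot 7
569: h=3, probe 3,4,5,6,7,8 -> slot 8
734: h=9 -> slot 9
Table: [—, 446, 650, 888, 994, 709, 541, 760, 569, 734, —, —, 842, —, —, 593, —]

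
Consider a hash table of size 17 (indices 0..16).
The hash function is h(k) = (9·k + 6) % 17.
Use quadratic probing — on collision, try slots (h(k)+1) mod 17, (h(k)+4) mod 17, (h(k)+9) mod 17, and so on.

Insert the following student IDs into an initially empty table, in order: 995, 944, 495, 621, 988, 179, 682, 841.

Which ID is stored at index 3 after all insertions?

944

995 hashes to 2; slot 2 is free -> place at 2.
944 hashes to 2; 2 taken -> place at 3.
495 hashes to 7; slot 7 is free -> place at 7.
621 hashes to 2; 2,3 taken -> place at 6.
988 hashes to 7; 7 taken -> place at 8.
179 hashes to 2; 2,3,6 taken -> place at 11.
682 hashes to 7; 7,8,11 taken -> place at 16.
841 hashes to 10; slot 10 is free -> place at 10.
Table: [∅, ∅, 995, 944, ∅, ∅, 621, 495, 988, ∅, 841, 179, ∅, ∅, ∅, ∅, 682]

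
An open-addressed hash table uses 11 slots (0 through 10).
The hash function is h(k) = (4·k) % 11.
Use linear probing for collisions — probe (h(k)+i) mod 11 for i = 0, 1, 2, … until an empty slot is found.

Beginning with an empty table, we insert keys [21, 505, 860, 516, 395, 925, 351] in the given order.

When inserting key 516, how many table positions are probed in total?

4

21 hashes to 7; slot 7 is free => place at 7.
505 hashes to 7; 7 taken => place at 8.
860 hashes to 8; 8 taken => place at 9.
516 hashes to 7; 7,8,9 taken => place at 10.
395 hashes to 7; 7,8,9,10 taken => place at 0.
925 hashes to 4; slot 4 is free => place at 4.
351 hashes to 7; 7,8,9,10,0 taken => place at 1.
Table: [395, 351, _, _, 925, _, _, 21, 505, 860, 516]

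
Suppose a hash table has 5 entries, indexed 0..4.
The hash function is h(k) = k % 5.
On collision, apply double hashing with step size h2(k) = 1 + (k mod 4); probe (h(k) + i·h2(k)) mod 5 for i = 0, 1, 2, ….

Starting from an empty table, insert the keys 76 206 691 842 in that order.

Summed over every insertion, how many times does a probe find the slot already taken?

76: h=1 → slot 1
206: h=1, h2=3, probe 1,4 → slot 4
691: h=1, h2=4, probe 1,0 → slot 0
842: h=2 → slot 2
Table: [691, 76, 842, _, 206]

2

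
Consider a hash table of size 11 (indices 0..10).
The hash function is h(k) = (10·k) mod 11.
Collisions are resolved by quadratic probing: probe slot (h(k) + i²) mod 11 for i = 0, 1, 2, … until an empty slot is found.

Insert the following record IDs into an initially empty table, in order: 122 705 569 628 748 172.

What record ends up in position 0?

705

122 hashes to 10; slot 10 is free → place at 10.
705 hashes to 10; 10 taken → place at 0.
569 hashes to 3; slot 3 is free → place at 3.
628 hashes to 10; 10,0,3 taken → place at 8.
748 hashes to 0; 0 taken → place at 1.
172 hashes to 4; slot 4 is free → place at 4.
Table: [705, 748, —, 569, 172, —, —, —, 628, —, 122]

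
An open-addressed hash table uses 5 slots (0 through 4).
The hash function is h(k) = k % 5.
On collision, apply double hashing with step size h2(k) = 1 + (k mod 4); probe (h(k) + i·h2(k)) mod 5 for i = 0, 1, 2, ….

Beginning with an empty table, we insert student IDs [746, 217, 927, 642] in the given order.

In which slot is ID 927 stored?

746: h=1 -> slot 1
217: h=2 -> slot 2
927: h=2, h2=4, probe 2,1,0 -> slot 0
642: h=2, h2=3, probe 2,0,3 -> slot 3
Table: [927, 746, 217, 642, _]

0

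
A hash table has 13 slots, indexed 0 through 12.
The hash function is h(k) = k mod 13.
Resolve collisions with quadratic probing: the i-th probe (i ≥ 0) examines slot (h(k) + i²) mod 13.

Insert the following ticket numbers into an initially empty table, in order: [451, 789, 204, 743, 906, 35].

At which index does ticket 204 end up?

0

451 hashes to 9; slot 9 is free → place at 9.
789 hashes to 9; 9 taken → place at 10.
204 hashes to 9; 9,10 taken → place at 0.
743 hashes to 2; slot 2 is free → place at 2.
906 hashes to 9; 9,10,0 taken → place at 5.
35 hashes to 9; 9,10,0,5 taken → place at 12.
Table: [204, ., 743, ., ., 906, ., ., ., 451, 789, ., 35]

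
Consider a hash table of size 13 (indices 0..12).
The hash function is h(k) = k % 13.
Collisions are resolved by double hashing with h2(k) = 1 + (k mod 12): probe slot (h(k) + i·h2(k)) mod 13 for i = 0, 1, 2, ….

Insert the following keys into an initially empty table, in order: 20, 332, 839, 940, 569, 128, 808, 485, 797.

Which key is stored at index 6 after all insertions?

20: h=7 => slot 7
332: h=7, h2=9, probe 7,3 => slot 3
839: h=7, h2=12, probe 7,6 => slot 6
940: h=4 => slot 4
569: h=10 => slot 10
128: h=11 => slot 11
808: h=2 => slot 2
485: h=4, h2=6, probe 4,10,3,9 => slot 9
797: h=4, h2=6, probe 4,10,3,9,2,8 => slot 8
Table: [_, _, 808, 332, 940, _, 839, 20, 797, 485, 569, 128, _]

839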